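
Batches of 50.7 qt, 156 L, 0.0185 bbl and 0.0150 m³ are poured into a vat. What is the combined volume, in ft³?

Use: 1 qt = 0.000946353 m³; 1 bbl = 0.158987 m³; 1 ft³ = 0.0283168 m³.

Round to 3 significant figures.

50.7 qt × 0.000946353 = 0.0479801 m³
156 L × 0.001 = 0.156 m³
0.0185 bbl × 0.158987 = 0.00294126 m³
0.0150 m³ (already m³)
Sum: 0.0479801 + 0.156 + 0.00294126 + 0.015 = 0.221921 m³
In ft³: 0.221921 / 0.0283168 = 7.83708 ft³

7.84 ft³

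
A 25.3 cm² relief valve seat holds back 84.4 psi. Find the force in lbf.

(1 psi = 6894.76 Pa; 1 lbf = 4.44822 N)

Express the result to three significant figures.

84.4 psi × 6894.76 → 581918 Pa
25.3 cm² × 0.0001 → 0.00253 m²
F = P × A = 581918 Pa × 0.00253 m² = 1472.25 N
1472.25 N ÷ (4.44822 N/lbf) = 330.975 lbf

331 lbf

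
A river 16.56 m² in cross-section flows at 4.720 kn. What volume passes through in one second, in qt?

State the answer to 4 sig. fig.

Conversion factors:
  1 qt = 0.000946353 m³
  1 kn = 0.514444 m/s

4.249×10⁴ qt

4.720 kn × 0.514444 = 2.42818 m/s
V = v × A × t = 2.42818 m/s × 16.56 m² × 1 s = 40.2107 m³
40.2107 m³ ÷ (0.000946353 m³/qt) = 42490.2 qt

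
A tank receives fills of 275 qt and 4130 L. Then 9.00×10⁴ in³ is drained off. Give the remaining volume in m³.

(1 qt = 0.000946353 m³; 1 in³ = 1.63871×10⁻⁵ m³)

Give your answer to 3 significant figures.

2.92 m³

275 qt × 0.000946353 = 0.260247 m³
4130 L × 0.001 = 4.13 m³
9.00×10⁴ in³ × 1.63871×10⁻⁵ = 1.47484 m³
Net: 0.260247 + 4.13 − 1.47484 = 2.91541 m³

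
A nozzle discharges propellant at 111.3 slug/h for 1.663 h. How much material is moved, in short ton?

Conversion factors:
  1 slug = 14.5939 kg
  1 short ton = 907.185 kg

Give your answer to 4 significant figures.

2.978 short ton

111.3 slug/h → 0.451195 kg/s
1.663 h → 5986.8 s
m = ṁ × t = 0.451195 × 5986.8 = 2701.21 kg
In short ton: 2701.21 / 907.185 = 2.97757 short ton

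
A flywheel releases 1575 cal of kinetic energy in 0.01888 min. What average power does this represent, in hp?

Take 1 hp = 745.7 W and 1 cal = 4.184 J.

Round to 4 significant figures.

7.801 hp

1575 cal × 4.184 → 6589.8 J
0.01888 min × 60 → 1.1328 s
P = E / t = 6589.8 J / 1.1328 s = 5817.27 W
5817.27 W ÷ (745.7 W/hp) = 7.80109 hp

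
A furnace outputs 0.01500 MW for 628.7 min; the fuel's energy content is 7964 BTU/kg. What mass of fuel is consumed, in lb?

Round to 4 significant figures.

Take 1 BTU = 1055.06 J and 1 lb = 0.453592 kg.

0.01500 MW → 15000 W
628.7 min → 37722 s
E = P × t = 15000 × 37722 = 5.6583×10⁸ J
7964 BTU/kg → 8.4025×10⁶ J/kg
m = E / e_s = 5.6583×10⁸ / 8.4025×10⁶ = 67.3407 kg
In lb: 67.3407 / 0.453592 = 148.461 lb

148.5 lb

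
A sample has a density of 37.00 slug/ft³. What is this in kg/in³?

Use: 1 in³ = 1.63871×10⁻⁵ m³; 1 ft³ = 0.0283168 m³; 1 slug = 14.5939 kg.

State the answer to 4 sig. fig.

0.3125 kg/in³

37.00 slug/ft³ × 14.5939 kg/slug ÷ 0.0283168 m³/ft³ = 19069 kg/m³
19069 kg/m³ × 1.63871×10⁻⁵ m³/in³ = 0.312486 kg/in³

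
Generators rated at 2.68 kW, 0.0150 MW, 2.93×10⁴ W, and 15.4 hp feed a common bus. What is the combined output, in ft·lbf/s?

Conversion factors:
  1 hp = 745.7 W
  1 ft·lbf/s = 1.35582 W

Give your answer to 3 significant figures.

2.68 kW × 1000 = 2680 W
0.0150 MW × 1000000 = 15000 W
2.93×10⁴ W (already W)
15.4 hp × 745.7 = 11483.8 W
Sum: 2680 + 15000 + 29300 + 11483.8 = 58463.8 W
In ft·lbf/s: 58463.8 / 1.35582 = 43120.6 ft·lbf/s

4.31×10⁴ ft·lbf/s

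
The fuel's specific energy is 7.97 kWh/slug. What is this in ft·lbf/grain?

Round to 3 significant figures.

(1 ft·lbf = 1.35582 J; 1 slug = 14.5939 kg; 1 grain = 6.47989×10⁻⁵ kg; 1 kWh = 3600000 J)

7.97 kWh/slug × 3600000 J/kWh ÷ 14.5939 kg/slug = 1.96603×10⁶ J/kg
1.96603×10⁶ J/kg ÷ 1.35582 J/ft·lbf × 6.47989×10⁻⁵ kg/grain = 93.9628 ft·lbf/grain

94.0 ft·lbf/grain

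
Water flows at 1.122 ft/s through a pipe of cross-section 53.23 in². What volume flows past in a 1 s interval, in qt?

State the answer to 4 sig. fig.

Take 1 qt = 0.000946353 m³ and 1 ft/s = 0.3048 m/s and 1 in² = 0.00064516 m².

1.122 ft/s × 0.3048 = 0.341986 m/s
53.23 in² × 0.00064516 = 0.0343419 m²
V = v × A × t = 0.341986 m/s × 0.0343419 m² × 1 s = 0.0117444 m³
0.0117444 m³ ÷ (0.000946353 m³/qt) = 12.4102 qt

12.41 qt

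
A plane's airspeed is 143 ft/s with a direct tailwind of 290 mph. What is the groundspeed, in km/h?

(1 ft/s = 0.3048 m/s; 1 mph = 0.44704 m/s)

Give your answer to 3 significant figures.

143 ft/s × 0.3048 → 43.5864 m/s
290 mph × 0.44704 → 129.642 m/s
Total: 43.5864 + 129.642 = 173.228 m/s
In km/h: 173.228 / (1/3.6) = 623.621 km/h

624 km/h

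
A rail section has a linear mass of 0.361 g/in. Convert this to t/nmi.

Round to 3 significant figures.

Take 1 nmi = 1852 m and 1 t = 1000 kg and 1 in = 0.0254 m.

0.361 g/in × 0.001 kg/g ÷ 0.0254 m/in = 0.0142126 kg/m
0.0142126 kg/m ÷ 1000 kg/t × 1852 m/nmi = 0.0263217 t/nmi

0.0263 t/nmi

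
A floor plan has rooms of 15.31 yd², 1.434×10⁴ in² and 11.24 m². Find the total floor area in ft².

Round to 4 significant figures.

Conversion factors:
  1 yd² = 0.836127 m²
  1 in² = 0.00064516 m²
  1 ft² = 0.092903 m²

15.31 yd² × 0.836127 → 12.8011 m²
1.434×10⁴ in² × 0.00064516 → 9.25159 m²
11.24 m² (already m²)
Combined: 12.8011 + 9.25159 + 11.24 = 33.2927 m²
In ft²: 33.2927 / 0.092903 = 358.36 ft²

358.4 ft²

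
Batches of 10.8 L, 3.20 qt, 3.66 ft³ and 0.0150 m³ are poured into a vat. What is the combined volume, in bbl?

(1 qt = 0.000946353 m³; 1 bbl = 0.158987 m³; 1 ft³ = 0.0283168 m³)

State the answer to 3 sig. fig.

10.8 L × 0.001 = 0.0108 m³
3.20 qt × 0.000946353 = 0.00302833 m³
3.66 ft³ × 0.0283168 = 0.103639 m³
0.0150 m³ (already m³)
Sum: 0.0108 + 0.00302833 + 0.103639 + 0.015 = 0.132467 m³
In bbl: 0.132467 / 0.158987 = 0.833194 bbl

0.833 bbl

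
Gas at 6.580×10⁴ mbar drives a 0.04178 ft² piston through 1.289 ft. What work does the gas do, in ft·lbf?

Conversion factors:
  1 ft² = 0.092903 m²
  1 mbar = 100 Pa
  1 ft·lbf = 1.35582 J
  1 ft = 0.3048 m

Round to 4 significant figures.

7401 ft·lbf

6.580×10⁴ mbar → 6.58×10⁶ Pa
0.04178 ft² → 0.00388149 m²
F = P × A = 6.58×10⁶ × 0.00388149 = 25540.2 N
1.289 ft → 0.392887 m
W = F × d = 25540.2 × 0.392887 = 10034.4 J
In ft·lbf: 10034.4 / 1.35582 = 7400.98 ft·lbf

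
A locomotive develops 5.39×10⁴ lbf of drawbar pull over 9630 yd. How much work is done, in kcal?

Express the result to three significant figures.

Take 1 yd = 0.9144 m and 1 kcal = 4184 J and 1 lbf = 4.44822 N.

5.05×10⁵ kcal

5.39×10⁴ lbf × 4.44822 → 239759 N
9630 yd × 0.9144 → 8805.67 m
W = F × d = 239759 N × 8805.67 m = 2.11124×10⁹ J
2.11124×10⁹ J ÷ (4184 J/kcal) = 504598 kcal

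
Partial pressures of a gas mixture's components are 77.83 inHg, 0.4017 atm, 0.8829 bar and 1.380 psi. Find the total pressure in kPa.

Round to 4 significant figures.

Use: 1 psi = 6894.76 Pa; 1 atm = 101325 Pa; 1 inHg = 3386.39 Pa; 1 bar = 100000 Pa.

402.1 kPa

77.83 inHg × 3386.39 = 263563 Pa
0.4017 atm × 101325 = 40702.3 Pa
0.8829 bar × 100000 = 88290 Pa
1.380 psi × 6894.76 = 9514.77 Pa
Sum: 263563 + 40702.3 + 88290 + 9514.77 = 402070 Pa
In kPa: 402070 / 1000 = 402.07 kPa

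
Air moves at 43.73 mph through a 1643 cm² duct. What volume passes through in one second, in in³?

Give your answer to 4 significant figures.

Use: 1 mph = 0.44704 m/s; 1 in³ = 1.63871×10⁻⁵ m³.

43.73 mph × 0.44704 → 19.5491 m/s
1643 cm² × 0.0001 → 0.1643 m²
V = v × A × t = 19.5491 m/s × 0.1643 m² × 1 s = 3.21192 m³
3.21192 m³ ÷ (1.63871×10⁻⁵ m³/in³) = 196003 in³

1.960×10⁵ in³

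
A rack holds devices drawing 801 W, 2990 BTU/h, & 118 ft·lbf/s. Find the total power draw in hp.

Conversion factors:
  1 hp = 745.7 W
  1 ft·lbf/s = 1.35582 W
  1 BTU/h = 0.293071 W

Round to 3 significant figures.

801 W (already W)
2990 BTU/h × 0.293071 → 876.282 W
118 ft·lbf/s × 1.35582 → 159.987 W
Combined: 801 + 876.282 + 159.987 = 1837.27 W
In hp: 1837.27 / 745.7 = 2.46382 hp

2.46 hp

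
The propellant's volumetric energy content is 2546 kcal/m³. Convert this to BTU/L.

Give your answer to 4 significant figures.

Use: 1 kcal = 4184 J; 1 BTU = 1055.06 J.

10.10 BTU/L

2546 kcal/m³ × 4184 J/kcal = 1.06525×10⁷ J/m³
1.06525×10⁷ J/m³ ÷ 1055.06 J/BTU × 0.001 m³/L = 10.0966 BTU/L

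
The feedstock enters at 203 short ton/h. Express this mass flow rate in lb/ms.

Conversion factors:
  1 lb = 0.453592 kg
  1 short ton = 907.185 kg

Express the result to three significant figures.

203 short ton/h × 907.185 kg/short ton ÷ 3600 s/h = 51.1552 kg/s
51.1552 kg/s ÷ 0.453592 kg/lb × 0.001 s/ms = 0.112778 lb/ms

0.113 lb/ms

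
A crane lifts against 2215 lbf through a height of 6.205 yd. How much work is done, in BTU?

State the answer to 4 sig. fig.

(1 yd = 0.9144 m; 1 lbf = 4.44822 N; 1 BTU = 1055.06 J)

2215 lbf × 4.44822 = 9852.81 N
6.205 yd × 0.9144 = 5.67385 m
W = F × d = 9852.81 N × 5.67385 m = 55903.4 J
55903.4 J ÷ (1055.06 J/BTU) = 52.986 BTU

52.99 BTU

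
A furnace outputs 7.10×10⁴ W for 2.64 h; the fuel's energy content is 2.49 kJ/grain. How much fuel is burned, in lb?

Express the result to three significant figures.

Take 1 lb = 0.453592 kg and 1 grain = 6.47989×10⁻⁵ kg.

2.64 h → 9504 s
E = P × t = 71000 × 9504 = 6.74784×10⁸ J
2.49 kJ/grain → 3.84266×10⁷ J/kg
m = E / e_s = 6.74784×10⁸ / 3.84266×10⁷ = 17.5603 kg
In lb: 17.5603 / 0.453592 = 38.7139 lb

38.7 lb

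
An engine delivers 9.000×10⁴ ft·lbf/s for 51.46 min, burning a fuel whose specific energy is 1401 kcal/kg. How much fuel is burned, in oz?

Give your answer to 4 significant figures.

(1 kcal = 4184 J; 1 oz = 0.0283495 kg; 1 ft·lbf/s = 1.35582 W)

9.000×10⁴ ft·lbf/s → 122024 W
51.46 min → 3087.6 s
E = P × t = 122024 × 3087.6 = 3.76761×10⁸ J
1401 kcal/kg → 5.86178×10⁶ J/kg
m = E / e_s = 3.76761×10⁸ / 5.86178×10⁶ = 64.2742 kg
In oz: 64.2742 / 0.0283495 = 2267.21 oz

2267 oz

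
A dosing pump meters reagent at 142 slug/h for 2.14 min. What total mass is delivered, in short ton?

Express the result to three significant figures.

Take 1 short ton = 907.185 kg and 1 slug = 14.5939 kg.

0.0815 short ton

142 slug/h → 0.575648 kg/s
2.14 min → 128.4 s
m = ṁ × t = 0.575648 × 128.4 = 73.9132 kg
In short ton: 73.9132 / 907.185 = 0.0814753 short ton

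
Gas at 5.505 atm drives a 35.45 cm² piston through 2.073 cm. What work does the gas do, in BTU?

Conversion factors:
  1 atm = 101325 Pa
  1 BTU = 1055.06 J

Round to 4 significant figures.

0.03885 BTU

5.505 atm → 557794 Pa
35.45 cm² → 0.003545 m²
F = P × A = 557794 × 0.003545 = 1977.38 N
2.073 cm → 0.02073 m
W = F × d = 1977.38 × 0.02073 = 40.9911 J
In BTU: 40.9911 / 1055.06 = 0.0388519 BTU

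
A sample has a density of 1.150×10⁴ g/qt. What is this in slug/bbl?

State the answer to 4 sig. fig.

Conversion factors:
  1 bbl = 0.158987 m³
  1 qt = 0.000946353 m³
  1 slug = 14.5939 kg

132.4 slug/bbl

1.150×10⁴ g/qt × 0.001 kg/g ÷ 0.000946353 m³/qt = 12151.9 kg/m³
12151.9 kg/m³ ÷ 14.5939 kg/slug × 0.158987 m³/bbl = 132.384 slug/bbl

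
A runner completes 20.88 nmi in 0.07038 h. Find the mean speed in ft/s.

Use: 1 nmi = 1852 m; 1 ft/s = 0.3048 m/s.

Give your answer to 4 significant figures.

20.88 nmi × 1852 → 38669.8 m
0.07038 h × 3600 → 253.368 s
v = d / t = 38669.8 m / 253.368 s = 152.623 m/s
152.623 m/s ÷ (0.3048 m/s/ft/s) = 500.732 ft/s

500.7 ft/s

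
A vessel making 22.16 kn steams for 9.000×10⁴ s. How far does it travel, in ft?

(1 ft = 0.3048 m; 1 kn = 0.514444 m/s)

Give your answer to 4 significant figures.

3.366×10⁶ ft

22.16 kn × 0.514444 = 11.4001 m/s
d = v × t = 11.4001 m/s × 90000 s = 1.02601×10⁶ m
1.02601×10⁶ m ÷ (0.3048 m/ft) = 3.36617×10⁶ ft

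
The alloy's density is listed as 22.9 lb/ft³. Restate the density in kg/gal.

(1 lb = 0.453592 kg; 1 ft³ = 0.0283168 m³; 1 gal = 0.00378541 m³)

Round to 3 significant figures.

22.9 lb/ft³ × 0.453592 kg/lb ÷ 0.0283168 m³/ft³ = 366.823 kg/m³
366.823 kg/m³ × 0.00378541 m³/gal = 1.38858 kg/gal

1.39 kg/gal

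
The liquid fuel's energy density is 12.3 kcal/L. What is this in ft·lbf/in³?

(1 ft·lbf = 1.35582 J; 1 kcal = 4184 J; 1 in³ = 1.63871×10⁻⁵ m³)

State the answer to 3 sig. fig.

622 ft·lbf/in³

12.3 kcal/L × 4184 J/kcal ÷ 0.001 m³/L = 5.14632×10⁷ J/m³
5.14632×10⁷ J/m³ ÷ 1.35582 J/ft·lbf × 1.63871×10⁻⁵ m³/in³ = 622.009 ft·lbf/in³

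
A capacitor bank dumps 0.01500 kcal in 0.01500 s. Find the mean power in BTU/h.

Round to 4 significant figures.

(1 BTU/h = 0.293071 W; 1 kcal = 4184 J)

1.428×10⁴ BTU/h

0.01500 kcal × 4184 = 62.76 J
P = E / t = 62.76 J / 0.015 s = 4184 W
4184 W ÷ (0.293071 W/BTU/h) = 14276.4 BTU/h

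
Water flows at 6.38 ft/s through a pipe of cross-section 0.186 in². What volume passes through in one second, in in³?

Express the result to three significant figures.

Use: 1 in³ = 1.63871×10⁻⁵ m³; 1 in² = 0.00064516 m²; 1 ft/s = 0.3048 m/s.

14.2 in³

6.38 ft/s × 0.3048 = 1.94462 m/s
0.186 in² × 0.00064516 = 1.2×10⁻⁴ m²
V = v × A × t = 1.94462 m/s × 1.2×10⁻⁴ m² × 1 s = 2.33354×10⁻⁴ m³
2.33354×10⁻⁴ m³ ÷ (1.63871×10⁻⁵ m³/in³) = 14.2401 in³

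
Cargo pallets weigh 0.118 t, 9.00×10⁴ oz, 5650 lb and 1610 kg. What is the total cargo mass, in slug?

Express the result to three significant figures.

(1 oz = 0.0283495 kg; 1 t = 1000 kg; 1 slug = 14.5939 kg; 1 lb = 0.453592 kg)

469 slug

0.118 t × 1000 → 118 kg
9.00×10⁴ oz × 0.0283495 → 2551.46 kg
5650 lb × 0.453592 → 2562.79 kg
1610 kg (already kg)
Sum: 118 + 2551.46 + 2562.79 + 1610 = 6842.25 kg
In slug: 6842.25 / 14.5939 = 468.843 slug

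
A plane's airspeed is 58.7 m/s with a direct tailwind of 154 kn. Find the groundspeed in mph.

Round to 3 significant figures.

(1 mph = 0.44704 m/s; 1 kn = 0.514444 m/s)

309 mph

58.7 m/s (already m/s)
154 kn × 0.514444 → 79.2244 m/s
Total: 58.7 + 79.2244 = 137.924 m/s
In mph: 137.924 / 0.44704 = 308.527 mph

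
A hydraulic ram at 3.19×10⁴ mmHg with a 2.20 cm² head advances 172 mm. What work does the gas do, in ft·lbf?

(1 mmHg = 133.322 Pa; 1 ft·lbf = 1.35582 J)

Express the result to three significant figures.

3.19×10⁴ mmHg → 4.25297×10⁶ Pa
2.20 cm² → 2.2×10⁻⁴ m²
F = P × A = 4.25297×10⁶ × 2.2×10⁻⁴ = 935.653 N
172 mm → 0.172 m
W = F × d = 935.653 × 0.172 = 160.932 J
In ft·lbf: 160.932 / 1.35582 = 118.697 ft·lbf

119 ft·lbf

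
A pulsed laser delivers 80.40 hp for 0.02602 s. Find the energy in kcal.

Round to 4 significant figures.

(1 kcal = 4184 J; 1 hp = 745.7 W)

0.3729 kcal

80.40 hp × 745.7 → 59954.3 W
E = P × t = 59954.3 W × 0.02602 s = 1560.01 J
1560.01 J ÷ (4184 J/kcal) = 0.372851 kcal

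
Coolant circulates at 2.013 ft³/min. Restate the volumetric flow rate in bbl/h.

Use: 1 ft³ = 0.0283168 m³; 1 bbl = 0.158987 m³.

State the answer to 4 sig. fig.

2.013 ft³/min × 0.0283168 m³/ft³ ÷ 60 s/min = 9.50029×10⁻⁴ m³/s
9.50029×10⁻⁴ m³/s ÷ 0.158987 m³/bbl × 3600 s/h = 21.5118 bbl/h

21.51 bbl/h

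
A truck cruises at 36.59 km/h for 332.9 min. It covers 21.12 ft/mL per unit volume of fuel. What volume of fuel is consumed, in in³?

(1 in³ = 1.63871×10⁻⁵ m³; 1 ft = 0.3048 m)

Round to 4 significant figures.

36.59 km/h → 10.1639 m/s
332.9 min → 19974 s
d = v × t = 10.1639 × 19974 = 203014 m
21.12 ft/mL → 6.43738×10⁶ m/m³
V = d / (distance per unit fuel) = 203014 / 6.43738×10⁶ = 0.0315367 m³
In in³: 0.0315367 / 1.63871×10⁻⁵ = 1924.48 in³

1924 in³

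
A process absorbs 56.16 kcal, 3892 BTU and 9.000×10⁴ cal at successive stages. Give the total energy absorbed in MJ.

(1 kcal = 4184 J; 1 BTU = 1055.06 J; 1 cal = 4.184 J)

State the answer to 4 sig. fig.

56.16 kcal × 4184 → 234973 J
3892 BTU × 1055.06 → 4.10629×10⁶ J
9.000×10⁴ cal × 4.184 → 376560 J
Combined: 234973 + 4.10629×10⁶ + 376560 = 4.71782×10⁶ J
In MJ: 4.71782×10⁶ / 1000000 = 4.71782 MJ

4.718 MJ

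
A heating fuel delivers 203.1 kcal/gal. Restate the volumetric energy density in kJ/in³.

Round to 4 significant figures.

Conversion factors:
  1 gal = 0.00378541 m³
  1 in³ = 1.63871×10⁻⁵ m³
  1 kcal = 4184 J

3.679 kJ/in³

203.1 kcal/gal × 4184 J/kcal ÷ 0.00378541 m³/gal = 2.24486×10⁸ J/m³
2.24486×10⁸ J/m³ ÷ 1000 J/kJ × 1.63871×10⁻⁵ m³/in³ = 3.67867 kJ/in³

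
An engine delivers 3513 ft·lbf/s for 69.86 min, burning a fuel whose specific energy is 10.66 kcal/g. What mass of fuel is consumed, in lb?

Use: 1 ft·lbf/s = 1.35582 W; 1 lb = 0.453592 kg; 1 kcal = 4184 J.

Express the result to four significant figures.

0.9868 lb

3513 ft·lbf/s → 4763 W
69.86 min → 4191.6 s
E = P × t = 4763 × 4191.6 = 1.99646×10⁷ J
10.66 kcal/g → 4.46014×10⁷ J/kg
m = E / e_s = 1.99646×10⁷ / 4.46014×10⁷ = 0.447623 kg
In lb: 0.447623 / 0.453592 = 0.986841 lb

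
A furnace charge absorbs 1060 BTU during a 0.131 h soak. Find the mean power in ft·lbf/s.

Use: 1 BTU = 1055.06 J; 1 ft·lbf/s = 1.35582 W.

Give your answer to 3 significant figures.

1750 ft·lbf/s

1060 BTU × 1055.06 = 1.11836×10⁶ J
0.131 h × 3600 = 471.6 s
P = E / t = 1.11836×10⁶ J / 471.6 s = 2371.42 W
2371.42 W ÷ (1.35582 W/ft·lbf/s) = 1749.07 ft·lbf/s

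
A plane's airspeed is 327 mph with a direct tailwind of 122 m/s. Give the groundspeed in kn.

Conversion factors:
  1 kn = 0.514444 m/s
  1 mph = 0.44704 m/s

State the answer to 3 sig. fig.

521 kn

327 mph × 0.44704 = 146.182 m/s
122 m/s (already m/s)
Sum: 146.182 + 122 = 268.182 m/s
In kn: 268.182 / 0.514444 = 521.305 kn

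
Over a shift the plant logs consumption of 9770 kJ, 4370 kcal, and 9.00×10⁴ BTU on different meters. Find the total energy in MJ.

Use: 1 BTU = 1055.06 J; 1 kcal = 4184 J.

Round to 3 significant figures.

123 MJ

9770 kJ × 1000 = 9.77×10⁶ J
4370 kcal × 4184 = 1.82841×10⁷ J
9.00×10⁴ BTU × 1055.06 = 9.49554×10⁷ J
Total: 9.77×10⁶ + 1.82841×10⁷ + 9.49554×10⁷ = 1.2301×10⁸ J
In MJ: 1.2301×10⁸ / 1000000 = 123.01 MJ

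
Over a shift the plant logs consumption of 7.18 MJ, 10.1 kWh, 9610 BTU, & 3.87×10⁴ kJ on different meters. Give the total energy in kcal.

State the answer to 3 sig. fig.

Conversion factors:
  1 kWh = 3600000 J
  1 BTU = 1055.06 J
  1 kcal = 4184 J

7.18 MJ × 1000000 = 7.18×10⁶ J
10.1 kWh × 3600000 = 3.636×10⁷ J
9610 BTU × 1055.06 = 1.01391×10⁷ J
3.87×10⁴ kJ × 1000 = 3.87×10⁷ J
Combined: 7.18×10⁶ + 3.636×10⁷ + 1.01391×10⁷ + 3.87×10⁷ = 9.23791×10⁷ J
In kcal: 9.23791×10⁷ / 4184 = 22079.1 kcal

2.21×10⁴ kcal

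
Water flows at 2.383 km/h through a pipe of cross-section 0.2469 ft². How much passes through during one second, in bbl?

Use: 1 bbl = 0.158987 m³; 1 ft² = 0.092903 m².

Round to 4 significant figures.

2.383 km/h × (1/3.6) → 0.661944 m/s
0.2469 ft² × 0.092903 → 0.0229378 m²
V = v × A × t = 0.661944 m/s × 0.0229378 m² × 1 s = 0.0151835 m³
0.0151835 m³ ÷ (0.158987 m³/bbl) = 0.0955015 bbl

0.09550 bbl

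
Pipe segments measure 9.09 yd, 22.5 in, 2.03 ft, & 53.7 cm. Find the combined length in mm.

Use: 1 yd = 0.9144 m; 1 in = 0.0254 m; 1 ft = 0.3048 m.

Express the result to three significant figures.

9.09 yd × 0.9144 → 8.3119 m
22.5 in × 0.0254 → 0.5715 m
2.03 ft × 0.3048 → 0.618744 m
53.7 cm × 0.01 → 0.537 m
Total: 8.3119 + 0.5715 + 0.618744 + 0.537 = 10.0391 m
In mm: 10.0391 / 0.001 = 10039.1 mm

1.00×10⁴ mm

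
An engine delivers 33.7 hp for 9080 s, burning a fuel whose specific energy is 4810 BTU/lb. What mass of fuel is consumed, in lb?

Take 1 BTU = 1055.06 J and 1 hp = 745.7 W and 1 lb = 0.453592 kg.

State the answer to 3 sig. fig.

45.0 lb

33.7 hp → 25130.1 W
E = P × t = 25130.1 × 9080 = 2.28181×10⁸ J
4810 BTU/lb → 1.11881×10⁷ J/kg
m = E / e_s = 2.28181×10⁸ / 1.11881×10⁷ = 20.395 kg
In lb: 20.395 / 0.453592 = 44.9633 lb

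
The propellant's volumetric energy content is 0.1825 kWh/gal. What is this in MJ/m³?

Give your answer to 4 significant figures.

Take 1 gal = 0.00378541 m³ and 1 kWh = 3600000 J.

0.1825 kWh/gal × 3600000 J/kWh ÷ 0.00378541 m³/gal = 1.73561×10⁸ J/m³
1.73561×10⁸ J/m³ ÷ 1000000 J/MJ = 173.561 MJ/m³

173.6 MJ/m³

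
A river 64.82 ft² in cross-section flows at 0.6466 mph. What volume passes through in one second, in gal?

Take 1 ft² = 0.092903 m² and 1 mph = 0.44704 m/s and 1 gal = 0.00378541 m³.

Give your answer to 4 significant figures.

0.6466 mph × 0.44704 → 0.289056 m/s
64.82 ft² × 0.092903 → 6.02197 m²
V = v × A × t = 0.289056 m/s × 6.02197 m² × 1 s = 1.74069 m³
1.74069 m³ ÷ (0.00378541 m³/gal) = 459.842 gal

459.8 gal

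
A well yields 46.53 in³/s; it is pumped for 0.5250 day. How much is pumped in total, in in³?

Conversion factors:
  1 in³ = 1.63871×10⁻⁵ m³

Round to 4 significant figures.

2.111×10⁶ in³

46.53 in³/s → 7.62492×10⁻⁴ m³/s
0.5250 day → 45360 s
V = Q × t = 7.62492×10⁻⁴ × 45360 = 34.5866 m³
In in³: 34.5866 / 1.63871×10⁻⁵ = 2.1106×10⁶ in³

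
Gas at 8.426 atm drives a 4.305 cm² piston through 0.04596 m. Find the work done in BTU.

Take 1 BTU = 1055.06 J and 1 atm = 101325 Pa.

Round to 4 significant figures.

8.426 atm → 853764 Pa
4.305 cm² → 4.305×10⁻⁴ m²
F = P × A = 853764 × 4.305×10⁻⁴ = 367.545 N
W = F × d = 367.545 × 0.04596 = 16.8924 J
In BTU: 16.8924 / 1055.06 = 0.0160108 BTU

0.01601 BTU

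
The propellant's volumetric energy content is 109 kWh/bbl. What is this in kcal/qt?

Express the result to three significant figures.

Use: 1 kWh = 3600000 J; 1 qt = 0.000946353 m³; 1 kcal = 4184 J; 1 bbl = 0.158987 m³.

558 kcal/qt

109 kWh/bbl × 3600000 J/kWh ÷ 0.158987 m³/bbl = 2.46813×10⁹ J/m³
2.46813×10⁹ J/m³ ÷ 4184 J/kcal × 0.000946353 m³/qt = 558.251 kcal/qt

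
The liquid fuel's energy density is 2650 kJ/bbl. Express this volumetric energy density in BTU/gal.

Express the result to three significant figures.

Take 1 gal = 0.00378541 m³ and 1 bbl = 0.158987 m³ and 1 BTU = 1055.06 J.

59.8 BTU/gal

2650 kJ/bbl × 1000 J/kJ ÷ 0.158987 m³/bbl = 1.6668×10⁷ J/m³
1.6668×10⁷ J/m³ ÷ 1055.06 J/BTU × 0.00378541 m³/gal = 59.8025 BTU/gal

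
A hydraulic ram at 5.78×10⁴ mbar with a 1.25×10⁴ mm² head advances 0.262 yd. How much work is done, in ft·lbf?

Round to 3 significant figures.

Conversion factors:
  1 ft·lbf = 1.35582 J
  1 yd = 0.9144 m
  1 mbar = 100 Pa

1.28×10⁴ ft·lbf

5.78×10⁴ mbar → 5.78×10⁶ Pa
1.25×10⁴ mm² → 0.0125 m²
F = P × A = 5.78×10⁶ × 0.0125 = 72250 N
0.262 yd → 0.239573 m
W = F × d = 72250 × 0.239573 = 17309.1 J
In ft·lbf: 17309.1 / 1.35582 = 12766.5 ft·lbf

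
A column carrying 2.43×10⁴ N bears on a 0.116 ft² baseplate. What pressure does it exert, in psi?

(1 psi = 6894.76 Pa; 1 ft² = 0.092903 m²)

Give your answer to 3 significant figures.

327 psi

0.116 ft² × 0.092903 = 0.0107767 m²
P = F / A = 24300 N / 0.0107767 m² = 2.25486×10⁶ Pa
2.25486×10⁶ Pa ÷ (6894.76 Pa/psi) = 327.04 psi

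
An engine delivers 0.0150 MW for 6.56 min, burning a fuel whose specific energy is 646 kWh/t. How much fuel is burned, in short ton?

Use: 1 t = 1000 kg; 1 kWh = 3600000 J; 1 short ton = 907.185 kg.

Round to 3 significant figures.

0.00280 short ton

0.0150 MW → 15000 W
6.56 min → 393.6 s
E = P × t = 15000 × 393.6 = 5.904×10⁶ J
646 kWh/t → 2.3256×10⁶ J/kg
m = E / e_s = 5.904×10⁶ / 2.3256×10⁶ = 2.5387 kg
In short ton: 2.5387 / 907.185 = 0.00279844 short ton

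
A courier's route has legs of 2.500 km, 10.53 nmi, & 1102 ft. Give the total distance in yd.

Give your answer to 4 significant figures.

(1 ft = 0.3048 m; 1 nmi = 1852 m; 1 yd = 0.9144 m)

2.443×10⁴ yd

2.500 km × 1000 = 2500 m
10.53 nmi × 1852 = 19501.6 m
1102 ft × 0.3048 = 335.89 m
Total: 2500 + 19501.6 + 335.89 = 22337.5 m
In yd: 22337.5 / 0.9144 = 24428.6 yd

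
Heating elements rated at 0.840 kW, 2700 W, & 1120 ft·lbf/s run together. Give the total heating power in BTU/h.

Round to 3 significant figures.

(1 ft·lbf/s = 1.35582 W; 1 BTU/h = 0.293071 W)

1.73×10⁴ BTU/h

0.840 kW × 1000 → 840 W
2700 W (already W)
1120 ft·lbf/s × 1.35582 → 1518.52 W
Total: 840 + 2700 + 1518.52 = 5058.52 W
In BTU/h: 5058.52 / 0.293071 = 17260.4 BTU/h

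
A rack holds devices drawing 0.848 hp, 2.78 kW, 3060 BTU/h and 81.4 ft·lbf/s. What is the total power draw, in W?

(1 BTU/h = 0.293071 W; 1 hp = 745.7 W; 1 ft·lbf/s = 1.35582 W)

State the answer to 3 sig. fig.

0.848 hp × 745.7 → 632.354 W
2.78 kW × 1000 → 2780 W
3060 BTU/h × 0.293071 → 896.797 W
81.4 ft·lbf/s × 1.35582 → 110.364 W
Combined: 632.354 + 2780 + 896.797 + 110.364 = 4419.52 W

4420 W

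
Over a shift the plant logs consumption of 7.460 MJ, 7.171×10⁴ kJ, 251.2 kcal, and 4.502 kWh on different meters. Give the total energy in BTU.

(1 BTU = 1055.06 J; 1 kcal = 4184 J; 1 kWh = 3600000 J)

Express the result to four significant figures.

9.140×10⁴ BTU

7.460 MJ × 1000000 → 7.46×10⁶ J
7.171×10⁴ kJ × 1000 → 7.171×10⁷ J
251.2 kcal × 4184 → 1.05102×10⁶ J
4.502 kWh × 3600000 → 1.62072×10⁷ J
Sum: 7.46×10⁶ + 7.171×10⁷ + 1.05102×10⁶ + 1.62072×10⁷ = 9.64282×10⁷ J
In BTU: 9.64282×10⁷ / 1055.06 = 91395.9 BTU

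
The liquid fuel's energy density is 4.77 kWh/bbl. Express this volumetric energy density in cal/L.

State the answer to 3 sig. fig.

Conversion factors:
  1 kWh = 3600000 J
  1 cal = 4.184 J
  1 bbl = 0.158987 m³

4.77 kWh/bbl × 3600000 J/kWh ÷ 0.158987 m³/bbl = 1.08009×10⁸ J/m³
1.08009×10⁸ J/m³ ÷ 4.184 J/cal × 0.001 m³/L = 25814.8 cal/L

2.58×10⁴ cal/L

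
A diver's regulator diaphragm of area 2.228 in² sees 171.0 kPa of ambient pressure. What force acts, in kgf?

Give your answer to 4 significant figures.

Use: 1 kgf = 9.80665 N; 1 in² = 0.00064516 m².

25.06 kgf

171.0 kPa × 1000 → 171000 Pa
2.228 in² × 0.00064516 → 0.00143742 m²
F = P × A = 171000 Pa × 0.00143742 m² = 245.799 N
245.799 N ÷ (9.80665 N/kgf) = 25.0645 kgf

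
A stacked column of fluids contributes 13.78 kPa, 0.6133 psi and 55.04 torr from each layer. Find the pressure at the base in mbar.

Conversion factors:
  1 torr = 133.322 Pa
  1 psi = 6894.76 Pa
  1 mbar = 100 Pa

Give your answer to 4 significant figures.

253.5 mbar

13.78 kPa × 1000 → 13780 Pa
0.6133 psi × 6894.76 → 4228.56 Pa
55.04 torr × 133.322 → 7338.04 Pa
Total: 13780 + 4228.56 + 7338.04 = 25346.6 Pa
In mbar: 25346.6 / 100 = 253.466 mbar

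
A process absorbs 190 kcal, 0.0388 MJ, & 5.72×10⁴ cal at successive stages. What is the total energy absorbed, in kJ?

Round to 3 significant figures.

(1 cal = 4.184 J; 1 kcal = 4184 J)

190 kcal × 4184 → 794960 J
0.0388 MJ × 1000000 → 38800 J
5.72×10⁴ cal × 4.184 → 239325 J
Sum: 794960 + 38800 + 239325 = 1.07308×10⁶ J
In kJ: 1.07308×10⁶ / 1000 = 1073.08 kJ

1070 kJ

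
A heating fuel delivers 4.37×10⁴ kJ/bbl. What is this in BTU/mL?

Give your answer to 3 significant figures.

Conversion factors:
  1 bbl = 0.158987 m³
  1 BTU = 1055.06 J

0.261 BTU/mL

4.37×10⁴ kJ/bbl × 1000 J/kJ ÷ 0.158987 m³/bbl = 2.74865×10⁸ J/m³
2.74865×10⁸ J/m³ ÷ 1055.06 J/BTU × 10⁻⁶ m³/mL = 0.260521 BTU/mL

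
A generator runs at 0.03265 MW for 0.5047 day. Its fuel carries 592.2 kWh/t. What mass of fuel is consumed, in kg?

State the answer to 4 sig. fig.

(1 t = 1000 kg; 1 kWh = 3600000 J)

667.8 kg

0.03265 MW → 32650 W
0.5047 day → 43606.1 s
E = P × t = 32650 × 43606.1 = 1.42374×10⁹ J
592.2 kWh/t → 2.13192×10⁶ J/kg
m = E / e_s = 1.42374×10⁹ / 2.13192×10⁶ = 667.821 kg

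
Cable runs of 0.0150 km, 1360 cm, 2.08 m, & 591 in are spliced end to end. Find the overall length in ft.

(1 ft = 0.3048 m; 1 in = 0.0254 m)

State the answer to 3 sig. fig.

0.0150 km × 1000 = 15 m
1360 cm × 0.01 = 13.6 m
2.08 m (already m)
591 in × 0.0254 = 15.0114 m
Sum: 15 + 13.6 + 2.08 + 15.0114 = 45.6914 m
In ft: 45.6914 / 0.3048 = 149.906 ft

150 ft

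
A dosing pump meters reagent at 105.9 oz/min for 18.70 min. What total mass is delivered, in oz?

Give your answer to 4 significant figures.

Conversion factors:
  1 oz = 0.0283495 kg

105.9 oz/min → 0.0500369 kg/s
18.70 min → 1122 s
m = ṁ × t = 0.0500369 × 1122 = 56.1414 kg
In oz: 56.1414 / 0.0283495 = 1980.33 oz

1980 oz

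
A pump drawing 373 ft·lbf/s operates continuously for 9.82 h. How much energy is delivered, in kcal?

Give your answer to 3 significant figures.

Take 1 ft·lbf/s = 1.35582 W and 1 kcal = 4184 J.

4270 kcal

373 ft·lbf/s × 1.35582 → 505.721 W
9.82 h × 3600 → 35352 s
E = P × t = 505.721 W × 35352 s = 1.78782×10⁷ J
1.78782×10⁷ J ÷ (4184 J/kcal) = 4272.99 kcal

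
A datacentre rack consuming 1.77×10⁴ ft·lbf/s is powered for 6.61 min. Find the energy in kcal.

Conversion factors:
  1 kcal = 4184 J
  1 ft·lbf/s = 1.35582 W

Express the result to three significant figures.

2270 kcal

1.77×10⁴ ft·lbf/s × 1.35582 = 23998 W
6.61 min × 60 = 396.6 s
E = P × t = 23998 W × 396.6 s = 9.51761×10⁶ J
9.51761×10⁶ J ÷ (4184 J/kcal) = 2274.76 kcal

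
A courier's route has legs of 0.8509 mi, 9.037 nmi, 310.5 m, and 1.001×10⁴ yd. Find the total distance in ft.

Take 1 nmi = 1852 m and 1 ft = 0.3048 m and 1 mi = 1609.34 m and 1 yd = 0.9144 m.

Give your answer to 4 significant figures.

0.8509 mi × 1609.34 = 1369.39 m
9.037 nmi × 1852 = 16736.5 m
310.5 m (already m)
1.001×10⁴ yd × 0.9144 = 9153.14 m
Combined: 1369.39 + 16736.5 + 310.5 + 9153.14 = 27569.5 m
In ft: 27569.5 / 0.3048 = 90451.1 ft

9.045×10⁴ ft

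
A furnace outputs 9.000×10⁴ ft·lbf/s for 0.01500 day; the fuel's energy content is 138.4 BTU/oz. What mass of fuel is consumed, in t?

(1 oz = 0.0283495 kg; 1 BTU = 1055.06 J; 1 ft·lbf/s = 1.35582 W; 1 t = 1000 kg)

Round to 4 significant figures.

9.000×10⁴ ft·lbf/s → 122024 W
0.01500 day → 1296 s
E = P × t = 122024 × 1296 = 1.58143×10⁸ J
138.4 BTU/oz → 5.15072×10⁶ J/kg
m = E / e_s = 1.58143×10⁸ / 5.15072×10⁶ = 30.7031 kg
In t: 30.7031 / 1000 = 0.0307031 t

0.03070 t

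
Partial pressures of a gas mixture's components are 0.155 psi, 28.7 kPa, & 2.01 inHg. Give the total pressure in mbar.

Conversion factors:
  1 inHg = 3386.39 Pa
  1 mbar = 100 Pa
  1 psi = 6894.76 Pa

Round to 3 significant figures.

366 mbar

0.155 psi × 6894.76 = 1068.69 Pa
28.7 kPa × 1000 = 28700 Pa
2.01 inHg × 3386.39 = 6806.64 Pa
Total: 1068.69 + 28700 + 6806.64 = 36575.3 Pa
In mbar: 36575.3 / 100 = 365.753 mbar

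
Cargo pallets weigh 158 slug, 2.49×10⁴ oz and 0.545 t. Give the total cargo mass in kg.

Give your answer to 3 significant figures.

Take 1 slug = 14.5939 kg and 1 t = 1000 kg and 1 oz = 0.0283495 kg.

3560 kg

158 slug × 14.5939 → 2305.84 kg
2.49×10⁴ oz × 0.0283495 → 705.903 kg
0.545 t × 1000 → 545 kg
Total: 2305.84 + 705.903 + 545 = 3556.74 kg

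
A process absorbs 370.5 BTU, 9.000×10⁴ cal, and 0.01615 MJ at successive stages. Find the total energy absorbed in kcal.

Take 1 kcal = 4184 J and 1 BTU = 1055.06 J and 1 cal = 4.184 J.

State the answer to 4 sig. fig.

187.3 kcal

370.5 BTU × 1055.06 = 390900 J
9.000×10⁴ cal × 4.184 = 376560 J
0.01615 MJ × 1000000 = 16150 J
Sum: 390900 + 376560 + 16150 = 783610 J
In kcal: 783610 / 4184 = 187.287 kcal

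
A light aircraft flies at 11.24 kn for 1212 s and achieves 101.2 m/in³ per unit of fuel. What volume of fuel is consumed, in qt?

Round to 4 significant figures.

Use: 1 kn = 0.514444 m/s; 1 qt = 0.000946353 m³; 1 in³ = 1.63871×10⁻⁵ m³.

1.199 qt

11.24 kn → 5.78235 m/s
d = v × t = 5.78235 × 1212 = 7008.21 m
101.2 m/in³ → 6.17559×10⁶ m/m³
V = d / (distance per unit fuel) = 7008.21 / 6.17559×10⁶ = 0.00113482 m³
In qt: 0.00113482 / 0.000946353 = 1.19915 qt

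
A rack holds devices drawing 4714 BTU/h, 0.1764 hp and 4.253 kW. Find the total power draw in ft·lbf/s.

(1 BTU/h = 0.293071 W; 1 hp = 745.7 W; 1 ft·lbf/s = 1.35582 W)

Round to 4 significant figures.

4253 ft·lbf/s

4714 BTU/h × 0.293071 = 1381.54 W
0.1764 hp × 745.7 = 131.541 W
4.253 kW × 1000 = 4253 W
Sum: 1381.54 + 131.541 + 4253 = 5766.08 W
In ft·lbf/s: 5766.08 / 1.35582 = 4252.84 ft·lbf/s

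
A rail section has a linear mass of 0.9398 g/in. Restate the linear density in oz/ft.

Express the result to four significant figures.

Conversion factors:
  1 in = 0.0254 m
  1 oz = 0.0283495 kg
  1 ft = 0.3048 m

0.3978 oz/ft

0.9398 g/in × 0.001 kg/g ÷ 0.0254 m/in = 0.037 kg/m
0.037 kg/m ÷ 0.0283495 kg/oz × 0.3048 m/ft = 0.397806 oz/ft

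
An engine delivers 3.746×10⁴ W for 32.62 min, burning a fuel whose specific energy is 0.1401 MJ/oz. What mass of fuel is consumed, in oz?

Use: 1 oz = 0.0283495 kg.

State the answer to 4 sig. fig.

523.3 oz

32.62 min → 1957.2 s
E = P × t = 37460 × 1957.2 = 7.33167×10⁷ J
0.1401 MJ/oz → 4.94189×10⁶ J/kg
m = E / e_s = 7.33167×10⁷ / 4.94189×10⁶ = 14.8358 kg
In oz: 14.8358 / 0.0283495 = 523.318 oz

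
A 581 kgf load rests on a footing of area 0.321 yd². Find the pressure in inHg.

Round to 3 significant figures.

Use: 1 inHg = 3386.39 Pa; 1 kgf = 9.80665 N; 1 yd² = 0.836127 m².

581 kgf × 9.80665 → 5697.66 N
0.321 yd² × 0.836127 → 0.268397 m²
P = F / A = 5697.66 N / 0.268397 m² = 21228.5 Pa
21228.5 Pa ÷ (3386.39 Pa/inHg) = 6.26877 inHg

6.27 inHg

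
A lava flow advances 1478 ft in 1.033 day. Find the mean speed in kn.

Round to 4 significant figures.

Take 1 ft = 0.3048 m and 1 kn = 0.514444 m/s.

1478 ft × 0.3048 → 450.494 m
1.033 day × 86400 → 89251.2 s
v = d / t = 450.494 m / 89251.2 s = 0.00504748 m/s
0.00504748 m/s ÷ (0.514444 m/s/kn) = 0.00981152 kn

0.009812 kn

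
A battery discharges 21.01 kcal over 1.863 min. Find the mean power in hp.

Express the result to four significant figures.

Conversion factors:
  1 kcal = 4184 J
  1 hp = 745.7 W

1.055 hp

21.01 kcal × 4184 = 87905.8 J
1.863 min × 60 = 111.78 s
P = E / t = 87905.8 J / 111.78 s = 786.418 W
786.418 W ÷ (745.7 W/hp) = 1.0546 hp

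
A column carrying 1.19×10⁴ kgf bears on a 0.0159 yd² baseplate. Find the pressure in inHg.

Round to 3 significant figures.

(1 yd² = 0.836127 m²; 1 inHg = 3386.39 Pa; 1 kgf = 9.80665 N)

2590 inHg

1.19×10⁴ kgf × 9.80665 = 116699 N
0.0159 yd² × 0.836127 = 0.0132944 m²
P = F / A = 116699 N / 0.0132944 m² = 8.77806×10⁶ Pa
8.77806×10⁶ Pa ÷ (3386.39 Pa/inHg) = 2592.16 inHg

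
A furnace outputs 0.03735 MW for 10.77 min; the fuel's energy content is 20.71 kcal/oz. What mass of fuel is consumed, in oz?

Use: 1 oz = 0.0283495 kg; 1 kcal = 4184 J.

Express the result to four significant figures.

278.5 oz

0.03735 MW → 37350 W
10.77 min → 646.2 s
E = P × t = 37350 × 646.2 = 2.41356×10⁷ J
20.71 kcal/oz → 3.05651×10⁶ J/kg
m = E / e_s = 2.41356×10⁷ / 3.05651×10⁶ = 7.89646 kg
In oz: 7.89646 / 0.0283495 = 278.54 oz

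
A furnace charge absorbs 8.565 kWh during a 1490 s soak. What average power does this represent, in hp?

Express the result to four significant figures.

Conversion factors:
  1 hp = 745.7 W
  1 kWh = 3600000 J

27.75 hp

8.565 kWh × 3600000 = 3.0834×10⁷ J
P = E / t = 3.0834×10⁷ J / 1490 s = 20694 W
20694 W ÷ (745.7 W/hp) = 27.7511 hp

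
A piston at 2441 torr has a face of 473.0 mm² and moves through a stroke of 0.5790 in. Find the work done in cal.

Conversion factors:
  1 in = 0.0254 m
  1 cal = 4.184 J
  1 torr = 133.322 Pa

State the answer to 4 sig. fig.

2441 torr → 325439 Pa
473.0 mm² → 4.73×10⁻⁴ m²
F = P × A = 325439 × 4.73×10⁻⁴ = 153.933 N
0.5790 in → 0.0147066 m
W = F × d = 153.933 × 0.0147066 = 2.26383 J
In cal: 2.26383 / 4.184 = 0.541068 cal

0.5411 cal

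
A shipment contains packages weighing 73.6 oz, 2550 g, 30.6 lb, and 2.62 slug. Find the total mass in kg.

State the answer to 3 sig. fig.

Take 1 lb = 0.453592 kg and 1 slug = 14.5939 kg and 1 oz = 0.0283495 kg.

56.8 kg

73.6 oz × 0.0283495 → 2.08652 kg
2550 g × 0.001 → 2.55 kg
30.6 lb × 0.453592 → 13.8799 kg
2.62 slug × 14.5939 → 38.236 kg
Combined: 2.08652 + 2.55 + 13.8799 + 38.236 = 56.7524 kg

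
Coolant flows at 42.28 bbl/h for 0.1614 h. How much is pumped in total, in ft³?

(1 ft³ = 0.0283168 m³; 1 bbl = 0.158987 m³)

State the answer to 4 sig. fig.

42.28 bbl/h → 0.00186721 m³/s
0.1614 h → 581.04 s
V = Q × t = 0.00186721 × 581.04 = 1.08492 m³
In ft³: 1.08492 / 0.0283168 = 38.3137 ft³

38.31 ft³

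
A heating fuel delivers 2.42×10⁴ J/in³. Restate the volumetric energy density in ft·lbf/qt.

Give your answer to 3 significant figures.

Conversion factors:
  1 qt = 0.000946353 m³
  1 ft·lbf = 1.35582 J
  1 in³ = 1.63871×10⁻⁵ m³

1.03×10⁶ ft·lbf/qt

2.42×10⁴ J/in³ ÷ 1.63871×10⁻⁵ m³/in³ = 1.47677×10⁹ J/m³
1.47677×10⁹ J/m³ ÷ 1.35582 J/ft·lbf × 0.000946353 m³/qt = 1.03078×10⁶ ft·lbf/qt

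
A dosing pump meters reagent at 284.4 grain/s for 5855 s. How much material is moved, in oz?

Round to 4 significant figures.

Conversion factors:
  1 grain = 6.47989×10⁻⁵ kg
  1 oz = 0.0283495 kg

3806 oz

284.4 grain/s → 0.0184288 kg/s
m = ṁ × t = 0.0184288 × 5855 = 107.901 kg
In oz: 107.901 / 0.0283495 = 3806.1 oz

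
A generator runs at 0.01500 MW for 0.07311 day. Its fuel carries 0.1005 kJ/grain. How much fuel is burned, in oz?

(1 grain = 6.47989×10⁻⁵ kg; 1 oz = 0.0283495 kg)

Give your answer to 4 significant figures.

0.01500 MW → 15000 W
0.07311 day → 6316.7 s
E = P × t = 15000 × 6316.7 = 9.47505×10⁷ J
0.1005 kJ/grain → 1.55095×10⁶ J/kg
m = E / e_s = 9.47505×10⁷ / 1.55095×10⁶ = 61.0919 kg
In oz: 61.0919 / 0.0283495 = 2154.96 oz

2155 oz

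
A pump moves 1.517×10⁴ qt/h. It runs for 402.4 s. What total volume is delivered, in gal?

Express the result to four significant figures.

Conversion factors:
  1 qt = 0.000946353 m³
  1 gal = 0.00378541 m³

1.517×10⁴ qt/h → 0.00398783 m³/s
V = Q × t = 0.00398783 × 402.4 = 1.6047 m³
In gal: 1.6047 / 0.00378541 = 423.917 gal

423.9 gal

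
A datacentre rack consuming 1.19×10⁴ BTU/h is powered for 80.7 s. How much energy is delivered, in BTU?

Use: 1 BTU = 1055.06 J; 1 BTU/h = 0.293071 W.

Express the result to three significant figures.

267 BTU

1.19×10⁴ BTU/h × 0.293071 = 3487.54 W
E = P × t = 3487.54 W × 80.7 s = 281444 J
281444 J ÷ (1055.06 J/BTU) = 266.756 BTU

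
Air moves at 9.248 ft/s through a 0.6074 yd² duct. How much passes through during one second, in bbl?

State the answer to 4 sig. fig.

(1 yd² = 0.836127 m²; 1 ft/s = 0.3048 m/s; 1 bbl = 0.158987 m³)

9.004 bbl

9.248 ft/s × 0.3048 = 2.81879 m/s
0.6074 yd² × 0.836127 = 0.507864 m²
V = v × A × t = 2.81879 m/s × 0.507864 m² × 1 s = 1.43156 m³
1.43156 m³ ÷ (0.158987 m³/bbl) = 9.00426 bbl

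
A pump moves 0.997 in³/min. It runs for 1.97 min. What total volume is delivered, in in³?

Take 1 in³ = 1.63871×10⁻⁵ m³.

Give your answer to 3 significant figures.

1.96 in³

0.997 in³/min → 2.72299×10⁻⁷ m³/s
1.97 min → 118.2 s
V = Q × t = 2.72299×10⁻⁷ × 118.2 = 3.21857×10⁻⁵ m³
In in³: 3.21857×10⁻⁵ / 1.63871×10⁻⁵ = 1.96409 in³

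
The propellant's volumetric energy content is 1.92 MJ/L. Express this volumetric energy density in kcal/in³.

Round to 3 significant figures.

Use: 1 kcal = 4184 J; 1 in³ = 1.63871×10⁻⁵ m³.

7.52 kcal/in³

1.92 MJ/L × 1000000 J/MJ ÷ 0.001 m³/L = 1.92×10⁹ J/m³
1.92×10⁹ J/m³ ÷ 4184 J/kcal × 1.63871×10⁻⁵ m³/in³ = 7.51989 kcal/in³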